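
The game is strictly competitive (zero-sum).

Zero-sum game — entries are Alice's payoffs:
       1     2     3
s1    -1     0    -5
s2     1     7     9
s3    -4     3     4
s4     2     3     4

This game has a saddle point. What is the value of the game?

2

Row minima: -5, 1, -4, 2 → Alice's maximin is 2.
Column maxima: 2, 7, 9 → Bob's minimax is 2.
They coincide at (s4, 1), so the value is 2.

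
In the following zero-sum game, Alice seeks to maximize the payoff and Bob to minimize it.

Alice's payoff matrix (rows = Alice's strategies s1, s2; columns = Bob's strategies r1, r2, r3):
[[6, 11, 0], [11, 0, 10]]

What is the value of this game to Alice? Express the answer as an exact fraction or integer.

Column r1 is strictly dominated by r3 for Bob (it gives Alice more in every row).
The remaining 2×2 game on (s1, s2) × (r2, r3) has no saddle point. Let Alice play s1 with probability p; indifference gives 11p = 10(1−p), so p = 10/21.
Similarly Bob's optimal q on r2 is 10/21, and the value is 11·(10/21) + (0)·(11/21) = 110/21.

110/21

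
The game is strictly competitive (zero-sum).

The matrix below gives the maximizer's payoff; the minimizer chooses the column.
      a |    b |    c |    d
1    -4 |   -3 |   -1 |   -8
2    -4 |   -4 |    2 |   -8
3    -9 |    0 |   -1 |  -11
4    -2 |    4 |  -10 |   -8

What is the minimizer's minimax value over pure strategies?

-8

The worst case (largest entry) in each column is a: -2, b: 4, c: 2, d: -8.
The best (smallest) of these is -8.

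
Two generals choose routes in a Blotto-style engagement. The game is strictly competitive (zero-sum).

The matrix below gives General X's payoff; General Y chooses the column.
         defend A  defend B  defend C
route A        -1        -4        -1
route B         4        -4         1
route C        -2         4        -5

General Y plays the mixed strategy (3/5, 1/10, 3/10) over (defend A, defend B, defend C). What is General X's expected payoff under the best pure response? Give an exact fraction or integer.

route A: (-1)·(3/5) + (-4)·(1/10) + (-1)·(3/10) = -13/10.
route B: (4)·(3/5) + (-4)·(1/10) + (1)·(3/10) = 23/10.
route C: (-2)·(3/5) + (4)·(1/10) + (-5)·(3/10) = -23/10.
The best pure response is route B with expected payoff 23/10.

23/10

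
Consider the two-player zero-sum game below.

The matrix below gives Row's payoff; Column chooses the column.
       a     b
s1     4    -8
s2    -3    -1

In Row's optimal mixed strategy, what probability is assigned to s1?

1/7

Row minima are -8 and -3, so Row's maximin is -3; column maxima are 4 and -1, so Column's minimax is -1. These differ, so the equilibrium is in mixed strategies.
Let Row play s1 with probability p. Column is indifferent when 4p − 3(1−p) = −8p − (1−p), giving p = 1/7.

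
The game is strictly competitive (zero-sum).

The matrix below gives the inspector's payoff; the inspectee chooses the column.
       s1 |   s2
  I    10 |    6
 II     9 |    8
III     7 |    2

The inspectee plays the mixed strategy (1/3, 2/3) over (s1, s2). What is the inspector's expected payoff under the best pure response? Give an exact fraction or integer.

I: (10)·(1/3) + (6)·(2/3) = 22/3.
II: (9)·(1/3) + (8)·(2/3) = 25/3.
III: (7)·(1/3) + (2)·(2/3) = 11/3.
The best pure response is II with expected payoff 25/3.

25/3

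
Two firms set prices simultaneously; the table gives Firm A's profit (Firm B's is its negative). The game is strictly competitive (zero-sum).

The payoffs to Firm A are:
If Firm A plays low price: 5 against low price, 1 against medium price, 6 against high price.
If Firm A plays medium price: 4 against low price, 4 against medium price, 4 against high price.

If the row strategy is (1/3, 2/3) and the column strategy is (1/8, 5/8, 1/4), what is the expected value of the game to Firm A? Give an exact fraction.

43/12

Against (1/8, 5/8, 1/4), each row's expected payoff is low price: 11/4; medium price: 4.
Taking the (1/3, 2/3)-weighted average: (1/3)·(11/4) + (2/3)·(4) = 43/12.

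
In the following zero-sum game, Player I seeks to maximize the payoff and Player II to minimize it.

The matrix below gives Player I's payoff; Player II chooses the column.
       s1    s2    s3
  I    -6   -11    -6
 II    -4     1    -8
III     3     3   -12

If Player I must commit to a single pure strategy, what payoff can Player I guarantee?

The worst-case payoff for each row is I: -11, II: -8, III: -12.
The best of these is -8.

-8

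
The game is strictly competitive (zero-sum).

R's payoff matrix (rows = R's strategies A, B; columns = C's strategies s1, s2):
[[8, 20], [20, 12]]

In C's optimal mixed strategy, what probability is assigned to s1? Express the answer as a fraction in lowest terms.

Row minima are 8 and 12, so R's maximin is 12; column maxima are 20 and 20, so C's minimax is 20. These differ, so the equilibrium is in mixed strategies.
Let C play s1 with probability q. R is indifferent when 8q + 20(1−q) = 20q + 12(1−q), giving q = 2/5.

2/5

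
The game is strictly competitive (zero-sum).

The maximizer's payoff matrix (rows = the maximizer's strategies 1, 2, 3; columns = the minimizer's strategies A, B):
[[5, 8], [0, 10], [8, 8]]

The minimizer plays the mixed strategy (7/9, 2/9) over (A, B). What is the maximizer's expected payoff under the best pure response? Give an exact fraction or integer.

1: (5)·(7/9) + (8)·(2/9) = 17/3.
2: (0)·(7/9) + (10)·(2/9) = 20/9.
3: (8)·(7/9) + (8)·(2/9) = 8.
The best pure response is 3 with expected payoff 8.

8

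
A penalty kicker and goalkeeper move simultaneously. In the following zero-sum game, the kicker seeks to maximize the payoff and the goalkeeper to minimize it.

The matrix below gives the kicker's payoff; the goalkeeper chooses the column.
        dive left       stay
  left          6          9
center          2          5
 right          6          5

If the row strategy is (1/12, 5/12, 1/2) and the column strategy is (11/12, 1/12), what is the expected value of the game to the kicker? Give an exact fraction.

Against (11/12, 1/12), each row's expected payoff is left: 25/4; center: 9/4; right: 71/12.
Taking the (1/12, 5/12, 1/2)-weighted average: (1/12)·(25/4) + (5/12)·(9/4) + (1/2)·(71/12) = 53/12.

53/12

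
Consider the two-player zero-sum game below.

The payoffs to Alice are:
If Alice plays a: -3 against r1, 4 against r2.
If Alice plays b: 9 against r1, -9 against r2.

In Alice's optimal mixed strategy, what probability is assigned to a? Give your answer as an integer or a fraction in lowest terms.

18/25

Row minima are -3 and -9, so Alice's maximin is -3; column maxima are 9 and 4, so Bob's minimax is 4. These differ, so the equilibrium is in mixed strategies.
Let Alice play a with probability p. Bob is indifferent when −3p + 9(1−p) = 4p − 9(1−p), giving p = 18/25.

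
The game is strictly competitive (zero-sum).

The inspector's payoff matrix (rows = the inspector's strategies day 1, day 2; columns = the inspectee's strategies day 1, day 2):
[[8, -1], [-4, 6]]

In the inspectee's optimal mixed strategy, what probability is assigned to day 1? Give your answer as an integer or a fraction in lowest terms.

Row minima are -1 and -4, so the inspector's maximin is -1; column maxima are 8 and 6, so the inspectee's minimax is 6. These differ, so the equilibrium is in mixed strategies.
Let the inspectee play day 1 with probability q. The inspector is indifferent when 8q − (1−q) = −4q + 6(1−q), giving q = 7/19.

7/19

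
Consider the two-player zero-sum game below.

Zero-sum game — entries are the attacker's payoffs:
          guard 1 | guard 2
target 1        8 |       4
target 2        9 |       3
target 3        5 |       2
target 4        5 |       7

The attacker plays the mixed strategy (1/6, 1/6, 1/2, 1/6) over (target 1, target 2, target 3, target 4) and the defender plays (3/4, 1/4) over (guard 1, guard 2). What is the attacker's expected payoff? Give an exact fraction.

Against (3/4, 1/4), each row's expected payoff is target 1: 7; target 2: 15/2; target 3: 17/4; target 4: 11/2.
Taking the (1/6, 1/6, 1/2, 1/6)-weighted average: (1/6)·(7) + (1/6)·(15/2) + (1/2)·(17/4) + (1/6)·(11/2) = 131/24.

131/24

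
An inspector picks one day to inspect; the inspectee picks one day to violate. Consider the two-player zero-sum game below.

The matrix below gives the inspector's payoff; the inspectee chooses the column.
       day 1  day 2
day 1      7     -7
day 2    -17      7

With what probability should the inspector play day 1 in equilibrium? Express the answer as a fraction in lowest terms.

12/19

Row minima are -7 and -17, so the inspector's maximin is -7; column maxima are 7 and 7, so the inspectee's minimax is 7. These differ, so the equilibrium is in mixed strategies.
Let the inspector play day 1 with probability p. The inspectee is indifferent when 7p − 17(1−p) = −7p + 7(1−p), giving p = 12/19.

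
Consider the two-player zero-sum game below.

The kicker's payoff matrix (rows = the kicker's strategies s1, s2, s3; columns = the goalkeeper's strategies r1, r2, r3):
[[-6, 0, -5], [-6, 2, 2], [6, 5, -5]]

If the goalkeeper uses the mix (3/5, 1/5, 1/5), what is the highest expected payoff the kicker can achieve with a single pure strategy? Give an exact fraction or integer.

s1: (-6)·(3/5) + (0)·(1/5) + (-5)·(1/5) = -23/5.
s2: (-6)·(3/5) + (2)·(1/5) + (2)·(1/5) = -14/5.
s3: (6)·(3/5) + (5)·(1/5) + (-5)·(1/5) = 18/5.
The best pure response is s3 with expected payoff 18/5.

18/5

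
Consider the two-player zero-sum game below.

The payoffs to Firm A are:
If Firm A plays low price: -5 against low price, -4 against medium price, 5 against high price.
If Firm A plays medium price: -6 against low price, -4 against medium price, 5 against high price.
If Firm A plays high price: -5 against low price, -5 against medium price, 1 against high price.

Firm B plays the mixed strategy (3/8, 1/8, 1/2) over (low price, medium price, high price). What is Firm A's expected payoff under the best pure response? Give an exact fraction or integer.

1/8

low price: (-5)·(3/8) + (-4)·(1/8) + (5)·(1/2) = 1/8.
medium price: (-6)·(3/8) + (-4)·(1/8) + (5)·(1/2) = -1/4.
high price: (-5)·(3/8) + (-5)·(1/8) + (1)·(1/2) = -2.
The best pure response is low price with expected payoff 1/8.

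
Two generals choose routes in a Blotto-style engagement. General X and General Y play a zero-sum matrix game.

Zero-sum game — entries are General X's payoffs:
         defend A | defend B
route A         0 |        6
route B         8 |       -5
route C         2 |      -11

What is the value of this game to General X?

Row route C is strictly dominated by row route B, so General X never plays it.
The remaining 2×2 game on (route A, route B) × (defend A, defend B) has no saddle point. Let General X play route A with probability p; indifference gives 8(1−p) = 6p − 5(1−p), so p = 13/19.
Similarly General Y's optimal q on defend A is 11/19, and the value is 0·(11/19) + (6)·(8/19) = 48/19.

48/19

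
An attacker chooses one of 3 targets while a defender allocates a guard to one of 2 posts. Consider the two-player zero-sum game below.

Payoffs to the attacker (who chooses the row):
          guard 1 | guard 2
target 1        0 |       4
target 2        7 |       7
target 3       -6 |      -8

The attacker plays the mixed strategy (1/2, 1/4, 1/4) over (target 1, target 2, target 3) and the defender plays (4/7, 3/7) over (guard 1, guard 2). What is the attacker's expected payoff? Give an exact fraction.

25/28

Against (4/7, 3/7), each row's expected payoff is target 1: 12/7; target 2: 7; target 3: -48/7.
Taking the (1/2, 1/4, 1/4)-weighted average: (1/2)·(12/7) + (1/4)·(7) + (1/4)·(-48/7) = 25/28.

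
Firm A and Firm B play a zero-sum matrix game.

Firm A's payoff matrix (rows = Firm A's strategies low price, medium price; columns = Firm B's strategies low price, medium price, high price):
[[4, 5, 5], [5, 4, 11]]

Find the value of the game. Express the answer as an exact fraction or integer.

9/2

Column high price is strictly dominated by low price for Firm B (it gives Firm A more in every row).
The remaining 2×2 game on (low price, medium price) × (low price, medium price) has no saddle point. Let Firm A play low price with probability p; indifference gives 4p + 5(1−p) = 5p + 4(1−p), so p = 1/2.
Similarly Firm B's optimal q on low price is 1/2, and the value is 4·(1/2) + (5)·(1/2) = 9/2.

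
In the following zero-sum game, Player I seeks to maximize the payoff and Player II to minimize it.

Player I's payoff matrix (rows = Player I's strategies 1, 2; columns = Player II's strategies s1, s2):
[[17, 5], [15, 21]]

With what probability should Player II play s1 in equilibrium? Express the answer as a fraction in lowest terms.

Row minima are 5 and 15, so Player I's maximin is 15; column maxima are 17 and 21, so Player II's minimax is 17. These differ, so the equilibrium is in mixed strategies.
Let Player II play s1 with probability q. Player I is indifferent when 17q + 5(1−q) = 15q + 21(1−q), giving q = 8/9.

8/9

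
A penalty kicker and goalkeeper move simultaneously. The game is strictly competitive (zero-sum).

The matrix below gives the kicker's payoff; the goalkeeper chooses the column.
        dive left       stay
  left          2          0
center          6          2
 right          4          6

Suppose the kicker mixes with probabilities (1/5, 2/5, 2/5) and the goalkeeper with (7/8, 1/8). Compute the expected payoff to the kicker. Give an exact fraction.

17/4

Against (7/8, 1/8), each row's expected payoff is left: 7/4; center: 11/2; right: 17/4.
Taking the (1/5, 2/5, 2/5)-weighted average: (1/5)·(7/4) + (2/5)·(11/2) + (2/5)·(17/4) = 17/4.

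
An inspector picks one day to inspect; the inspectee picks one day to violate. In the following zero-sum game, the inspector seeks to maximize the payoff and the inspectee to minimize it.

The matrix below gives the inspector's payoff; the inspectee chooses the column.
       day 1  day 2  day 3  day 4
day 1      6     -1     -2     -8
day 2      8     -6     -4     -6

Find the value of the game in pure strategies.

Row minima: -8, -6 → the inspector's maximin is -6.
Column maxima: 8, -1, -2, -6 → the inspectee's minimax is -6.
They coincide at (day 2, day 4), so the value is -6.

-6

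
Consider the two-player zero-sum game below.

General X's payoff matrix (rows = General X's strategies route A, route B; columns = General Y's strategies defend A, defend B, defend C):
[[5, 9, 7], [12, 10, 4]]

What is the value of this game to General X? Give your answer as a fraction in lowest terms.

32/5

Column defend B is strictly dominated by defend C for General Y (it gives General X more in every row).
The remaining 2×2 game on (route A, route B) × (defend A, defend C) has no saddle point. Let General X play route A with probability p; indifference gives 5p + 12(1−p) = 7p + 4(1−p), so p = 4/5.
Similarly General Y's optimal q on defend A is 3/10, and the value is 5·(3/10) + (7)·(7/10) = 32/5.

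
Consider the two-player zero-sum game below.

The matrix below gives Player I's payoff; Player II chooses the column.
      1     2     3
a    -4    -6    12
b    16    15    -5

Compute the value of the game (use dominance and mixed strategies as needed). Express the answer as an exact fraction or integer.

75/19

Column 1 is strictly dominated by 2 for Player II (it gives Player I more in every row).
The remaining 2×2 game on (a, b) × (2, 3) has no saddle point. Let Player I play a with probability p; indifference gives −6p + 15(1−p) = 12p − 5(1−p), so p = 10/19.
Similarly Player II's optimal q on 2 is 17/38, and the value is -6·(17/38) + (12)·(21/38) = 75/19.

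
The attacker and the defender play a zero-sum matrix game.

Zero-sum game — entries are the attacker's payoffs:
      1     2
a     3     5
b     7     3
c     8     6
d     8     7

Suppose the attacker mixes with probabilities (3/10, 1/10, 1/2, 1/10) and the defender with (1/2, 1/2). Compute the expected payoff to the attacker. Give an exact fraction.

Against (1/2, 1/2), each row's expected payoff is a: 4; b: 5; c: 7; d: 15/2.
Taking the (3/10, 1/10, 1/2, 1/10)-weighted average: (3/10)·(4) + (1/10)·(5) + (1/2)·(7) + (1/10)·(15/2) = 119/20.

119/20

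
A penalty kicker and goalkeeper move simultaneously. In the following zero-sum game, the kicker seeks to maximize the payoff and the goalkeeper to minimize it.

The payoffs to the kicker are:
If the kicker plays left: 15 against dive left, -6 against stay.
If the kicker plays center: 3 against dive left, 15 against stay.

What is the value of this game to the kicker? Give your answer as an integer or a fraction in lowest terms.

81/11

Row minima are -6 and 3, so the kicker's maximin is 3; column maxima are 15 and 15, so the goalkeeper's minimax is 15. These differ, so the equilibrium is in mixed strategies.
Let the kicker play left with probability p. The goalkeeper is indifferent when 15p + 3(1−p) = −6p + 15(1−p), giving p = 4/11.
Let the goalkeeper play dive left with probability q. The kicker is indifferent when 15q − 6(1−q) = 3q + 15(1−q), giving q = 7/11.
The value is 15·(7/11) + (-6)·(4/11) = 81/11.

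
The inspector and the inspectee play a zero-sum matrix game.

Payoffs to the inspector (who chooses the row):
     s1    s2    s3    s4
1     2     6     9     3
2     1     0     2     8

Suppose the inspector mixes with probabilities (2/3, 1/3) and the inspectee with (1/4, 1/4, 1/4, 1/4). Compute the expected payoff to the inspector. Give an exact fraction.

Against (1/4, 1/4, 1/4, 1/4), each row's expected payoff is 1: 5; 2: 11/4.
Taking the (2/3, 1/3)-weighted average: (2/3)·(5) + (1/3)·(11/4) = 17/4.

17/4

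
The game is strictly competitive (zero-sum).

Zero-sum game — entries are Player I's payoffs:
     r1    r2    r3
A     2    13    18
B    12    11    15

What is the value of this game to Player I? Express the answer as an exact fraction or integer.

67/6

Column r3 is strictly dominated by r2 for Player II (it gives Player I more in every row).
The remaining 2×2 game on (A, B) × (r1, r2) has no saddle point. Let Player I play A with probability p; indifference gives 2p + 12(1−p) = 13p + 11(1−p), so p = 1/12.
Similarly Player II's optimal q on r1 is 1/6, and the value is 2·(1/6) + (13)·(5/6) = 67/6.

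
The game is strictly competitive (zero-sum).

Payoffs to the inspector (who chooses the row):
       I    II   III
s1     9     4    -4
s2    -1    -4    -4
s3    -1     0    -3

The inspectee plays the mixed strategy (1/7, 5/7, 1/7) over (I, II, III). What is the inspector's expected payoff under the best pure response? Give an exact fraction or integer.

s1: (9)·(1/7) + (4)·(5/7) + (-4)·(1/7) = 25/7.
s2: (-1)·(1/7) + (-4)·(5/7) + (-4)·(1/7) = -25/7.
s3: (-1)·(1/7) + (0)·(5/7) + (-3)·(1/7) = -4/7.
The best pure response is s1 with expected payoff 25/7.

25/7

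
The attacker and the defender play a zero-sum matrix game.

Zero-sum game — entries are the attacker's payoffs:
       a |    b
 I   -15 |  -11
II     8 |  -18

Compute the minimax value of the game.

Row minima are -15 and -18, so the attacker's maximin is -15; column maxima are 8 and -11, so the defender's minimax is -11. These differ, so the equilibrium is in mixed strategies.
Let the attacker play I with probability p. The defender is indifferent when −15p + 8(1−p) = −11p − 18(1−p), giving p = 13/15.
Let the defender play a with probability q. The attacker is indifferent when −15q − 11(1−q) = 8q − 18(1−q), giving q = 7/30.
The value is -15·(7/30) + (-11)·(23/30) = -179/15.

-179/15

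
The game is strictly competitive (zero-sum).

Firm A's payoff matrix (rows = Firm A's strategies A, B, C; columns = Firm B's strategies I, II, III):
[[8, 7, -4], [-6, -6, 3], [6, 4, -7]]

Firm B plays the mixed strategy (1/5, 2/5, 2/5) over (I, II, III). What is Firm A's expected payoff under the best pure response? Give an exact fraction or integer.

14/5

A: (8)·(1/5) + (7)·(2/5) + (-4)·(2/5) = 14/5.
B: (-6)·(1/5) + (-6)·(2/5) + (3)·(2/5) = -12/5.
C: (6)·(1/5) + (4)·(2/5) + (-7)·(2/5) = 0.
The best pure response is A with expected payoff 14/5.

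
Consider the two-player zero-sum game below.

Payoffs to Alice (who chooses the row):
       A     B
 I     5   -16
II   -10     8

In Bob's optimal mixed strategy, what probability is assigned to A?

Row minima are -16 and -10, so Alice's maximin is -10; column maxima are 5 and 8, so Bob's minimax is 5. These differ, so the equilibrium is in mixed strategies.
Let Bob play A with probability q. Alice is indifferent when 5q − 16(1−q) = −10q + 8(1−q), giving q = 8/13.

8/13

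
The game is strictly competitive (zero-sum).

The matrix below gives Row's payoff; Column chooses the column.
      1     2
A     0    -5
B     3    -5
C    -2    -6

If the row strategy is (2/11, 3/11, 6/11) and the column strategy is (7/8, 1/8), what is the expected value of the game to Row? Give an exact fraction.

Against (7/8, 1/8), each row's expected payoff is A: -5/8; B: 2; C: -5/2.
Taking the (2/11, 3/11, 6/11)-weighted average: (2/11)·(-5/8) + (3/11)·(2) + (6/11)·(-5/2) = -41/44.

-41/44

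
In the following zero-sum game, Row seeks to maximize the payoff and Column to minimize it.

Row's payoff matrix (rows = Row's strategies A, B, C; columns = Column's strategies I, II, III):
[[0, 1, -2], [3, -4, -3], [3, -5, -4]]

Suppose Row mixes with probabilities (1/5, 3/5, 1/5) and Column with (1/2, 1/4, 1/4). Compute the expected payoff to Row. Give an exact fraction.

-7/20

Against (1/2, 1/4, 1/4), each row's expected payoff is A: -1/4; B: -1/4; C: -3/4.
Taking the (1/5, 3/5, 1/5)-weighted average: (1/5)·(-1/4) + (3/5)·(-1/4) + (1/5)·(-3/4) = -7/20.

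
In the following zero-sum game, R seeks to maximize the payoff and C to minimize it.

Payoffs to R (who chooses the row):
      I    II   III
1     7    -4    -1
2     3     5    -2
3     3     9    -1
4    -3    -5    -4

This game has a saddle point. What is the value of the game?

-1

Row minima: -4, -2, -1, -5 → R's maximin is -1.
Column maxima: 7, 9, -1 → C's minimax is -1.
They coincide at (3, III), so the value is -1.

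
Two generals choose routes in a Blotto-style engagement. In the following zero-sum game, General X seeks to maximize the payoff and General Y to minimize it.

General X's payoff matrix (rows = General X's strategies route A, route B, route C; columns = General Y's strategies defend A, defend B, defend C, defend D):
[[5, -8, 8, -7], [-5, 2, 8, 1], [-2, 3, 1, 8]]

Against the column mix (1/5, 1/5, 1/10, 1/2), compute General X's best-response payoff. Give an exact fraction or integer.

route A: (5)·(1/5) + (-8)·(1/5) + (8)·(1/10) + (-7)·(1/2) = -33/10.
route B: (-5)·(1/5) + (2)·(1/5) + (8)·(1/10) + (1)·(1/2) = 7/10.
route C: (-2)·(1/5) + (3)·(1/5) + (1)·(1/10) + (8)·(1/2) = 43/10.
The best pure response is route C with expected payoff 43/10.

43/10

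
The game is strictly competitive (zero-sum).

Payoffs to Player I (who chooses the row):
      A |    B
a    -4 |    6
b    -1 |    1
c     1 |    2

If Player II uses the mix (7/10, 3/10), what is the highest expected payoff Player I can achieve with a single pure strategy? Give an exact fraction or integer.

13/10

a: (-4)·(7/10) + (6)·(3/10) = -1.
b: (-1)·(7/10) + (1)·(3/10) = -2/5.
c: (1)·(7/10) + (2)·(3/10) = 13/10.
The best pure response is c with expected payoff 13/10.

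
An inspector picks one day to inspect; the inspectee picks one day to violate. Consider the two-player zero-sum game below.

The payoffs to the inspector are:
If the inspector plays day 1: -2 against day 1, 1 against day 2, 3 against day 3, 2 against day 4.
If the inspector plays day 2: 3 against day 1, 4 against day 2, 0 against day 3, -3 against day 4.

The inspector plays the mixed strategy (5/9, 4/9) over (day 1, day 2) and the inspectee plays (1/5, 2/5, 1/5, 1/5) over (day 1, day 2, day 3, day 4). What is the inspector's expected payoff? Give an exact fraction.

19/15

Against (1/5, 2/5, 1/5, 1/5), each row's expected payoff is day 1: 1; day 2: 8/5.
Taking the (5/9, 4/9)-weighted average: (5/9)·(1) + (4/9)·(8/5) = 19/15.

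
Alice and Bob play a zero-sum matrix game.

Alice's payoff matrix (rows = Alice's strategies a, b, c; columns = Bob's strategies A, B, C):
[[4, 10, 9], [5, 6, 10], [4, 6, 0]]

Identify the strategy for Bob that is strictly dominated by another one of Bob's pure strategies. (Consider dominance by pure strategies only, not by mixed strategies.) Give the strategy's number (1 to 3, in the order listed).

Bob prefers columns that give Alice less. Compare B with A: 4 < 10, 5 < 6, 4 < 6.
So A strictly dominates B for Bob; B is strictly dominated.

2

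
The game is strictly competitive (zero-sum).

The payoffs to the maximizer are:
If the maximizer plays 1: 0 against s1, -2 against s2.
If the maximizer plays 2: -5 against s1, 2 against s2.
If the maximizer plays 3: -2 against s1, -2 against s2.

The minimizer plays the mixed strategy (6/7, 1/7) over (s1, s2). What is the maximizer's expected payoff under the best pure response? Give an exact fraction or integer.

1: (0)·(6/7) + (-2)·(1/7) = -2/7.
2: (-5)·(6/7) + (2)·(1/7) = -4.
3: (-2)·(6/7) + (-2)·(1/7) = -2.
The best pure response is 1 with expected payoff -2/7.

-2/7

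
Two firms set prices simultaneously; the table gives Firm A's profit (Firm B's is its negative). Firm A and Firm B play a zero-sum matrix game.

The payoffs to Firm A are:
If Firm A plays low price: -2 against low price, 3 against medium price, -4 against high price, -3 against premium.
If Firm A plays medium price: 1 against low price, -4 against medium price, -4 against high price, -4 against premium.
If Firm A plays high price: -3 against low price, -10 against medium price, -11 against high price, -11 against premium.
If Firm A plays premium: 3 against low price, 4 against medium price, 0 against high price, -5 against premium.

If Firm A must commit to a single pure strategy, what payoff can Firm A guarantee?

-4

The worst-case payoff for each row is low price: -4, medium price: -4, high price: -11, premium: -5.
The best of these is -4.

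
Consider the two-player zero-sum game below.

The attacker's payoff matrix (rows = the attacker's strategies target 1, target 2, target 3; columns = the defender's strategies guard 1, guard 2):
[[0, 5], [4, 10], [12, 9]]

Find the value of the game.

Row target 1 is strictly dominated by row target 2, so the attacker never plays it.
The remaining 2×2 game on (target 2, target 3) × (guard 1, guard 2) has no saddle point. Let the attacker play target 2 with probability p; indifference gives 4p + 12(1−p) = 10p + 9(1−p), so p = 1/3.
Similarly the defender's optimal q on guard 1 is 1/9, and the value is 4·(1/9) + (10)·(8/9) = 28/3.

28/3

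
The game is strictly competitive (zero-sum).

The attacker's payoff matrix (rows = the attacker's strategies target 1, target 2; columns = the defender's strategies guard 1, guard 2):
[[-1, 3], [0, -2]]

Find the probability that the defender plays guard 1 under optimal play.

Row minima are -1 and -2, so the attacker's maximin is -1; column maxima are 0 and 3, so the defender's minimax is 0. These differ, so the equilibrium is in mixed strategies.
Let the defender play guard 1 with probability q. The attacker is indifferent when −q + 3(1−q) = −2(1−q), giving q = 5/6.

5/6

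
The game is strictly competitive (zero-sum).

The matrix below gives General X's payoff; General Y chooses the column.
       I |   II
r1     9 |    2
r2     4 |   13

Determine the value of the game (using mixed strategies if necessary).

Row minima are 2 and 4, so General X's maximin is 4; column maxima are 9 and 13, so General Y's minimax is 9. These differ, so the equilibrium is in mixed strategies.
Let General X play r1 with probability p. General Y is indifferent when 9p + 4(1−p) = 2p + 13(1−p), giving p = 9/16.
Let General Y play I with probability q. General X is indifferent when 9q + 2(1−q) = 4q + 13(1−q), giving q = 11/16.
The value is 9·(11/16) + (2)·(5/16) = 109/16.

109/16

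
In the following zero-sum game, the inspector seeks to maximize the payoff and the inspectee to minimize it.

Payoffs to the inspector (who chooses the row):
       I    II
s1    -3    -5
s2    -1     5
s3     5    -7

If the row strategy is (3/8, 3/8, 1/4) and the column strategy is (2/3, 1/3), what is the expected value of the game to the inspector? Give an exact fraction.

-3/4

Against (2/3, 1/3), each row's expected payoff is s1: -11/3; s2: 1; s3: 1.
Taking the (3/8, 3/8, 1/4)-weighted average: (3/8)·(-11/3) + (3/8)·(1) + (1/4)·(1) = -3/4.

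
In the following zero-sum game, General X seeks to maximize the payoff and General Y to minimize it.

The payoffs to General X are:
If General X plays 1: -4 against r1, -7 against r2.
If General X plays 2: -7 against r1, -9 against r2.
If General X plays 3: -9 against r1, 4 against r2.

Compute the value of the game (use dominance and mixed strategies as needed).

-79/16

Row 2 is strictly dominated by row 1, so General X never plays it.
The remaining 2×2 game on (1, 3) × (r1, r2) has no saddle point. Let General X play 1 with probability p; indifference gives −4p − 9(1−p) = −7p + 4(1−p), so p = 13/16.
Similarly General Y's optimal q on r1 is 11/16, and the value is -4·(11/16) + (-7)·(5/16) = -79/16.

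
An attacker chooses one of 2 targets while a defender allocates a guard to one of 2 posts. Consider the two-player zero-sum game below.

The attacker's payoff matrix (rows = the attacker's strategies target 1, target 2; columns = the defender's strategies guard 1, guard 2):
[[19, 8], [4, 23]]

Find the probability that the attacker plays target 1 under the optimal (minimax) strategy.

Row minima are 8 and 4, so the attacker's maximin is 8; column maxima are 19 and 23, so the defender's minimax is 19. These differ, so the equilibrium is in mixed strategies.
Let the attacker play target 1 with probability p. The defender is indifferent when 19p + 4(1−p) = 8p + 23(1−p), giving p = 19/30.

19/30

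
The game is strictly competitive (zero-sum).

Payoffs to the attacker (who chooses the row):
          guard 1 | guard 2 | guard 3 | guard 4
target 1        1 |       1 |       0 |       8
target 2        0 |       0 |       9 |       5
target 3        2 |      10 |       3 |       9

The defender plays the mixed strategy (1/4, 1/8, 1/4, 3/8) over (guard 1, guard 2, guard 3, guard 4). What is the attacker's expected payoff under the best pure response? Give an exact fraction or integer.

target 1: (1)·(1/4) + (1)·(1/8) + (0)·(1/4) + (8)·(3/8) = 27/8.
target 2: (0)·(1/4) + (0)·(1/8) + (9)·(1/4) + (5)·(3/8) = 33/8.
target 3: (2)·(1/4) + (10)·(1/8) + (3)·(1/4) + (9)·(3/8) = 47/8.
The best pure response is target 3 with expected payoff 47/8.

47/8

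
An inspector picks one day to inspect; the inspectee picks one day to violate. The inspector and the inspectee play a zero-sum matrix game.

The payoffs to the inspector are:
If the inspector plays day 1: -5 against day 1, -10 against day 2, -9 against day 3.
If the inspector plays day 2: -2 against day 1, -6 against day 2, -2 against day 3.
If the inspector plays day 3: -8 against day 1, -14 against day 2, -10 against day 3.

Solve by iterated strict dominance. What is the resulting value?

-6

Row day 3 is strictly dominated by row day 1 (-5>-8, -10>-14, -9>-10); eliminate day 3.
Column day 3 is strictly dominated by day 2 for the inspectee (-10<-9, -6<-2); eliminate day 3.
Column day 1 is strictly dominated by day 2 for the inspectee (-10<-5, -6<-2); eliminate day 1.
Row day 1 is strictly dominated by row day 2 (-6>-10); eliminate day 1.
Only (day 2, day 2) remains, with payoff -6.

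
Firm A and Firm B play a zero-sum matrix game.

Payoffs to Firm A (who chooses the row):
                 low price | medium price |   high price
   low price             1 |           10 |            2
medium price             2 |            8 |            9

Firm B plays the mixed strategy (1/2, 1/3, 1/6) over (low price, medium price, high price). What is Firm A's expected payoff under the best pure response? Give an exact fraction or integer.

31/6

low price: (1)·(1/2) + (10)·(1/3) + (2)·(1/6) = 25/6.
medium price: (2)·(1/2) + (8)·(1/3) + (9)·(1/6) = 31/6.
The best pure response is medium price with expected payoff 31/6.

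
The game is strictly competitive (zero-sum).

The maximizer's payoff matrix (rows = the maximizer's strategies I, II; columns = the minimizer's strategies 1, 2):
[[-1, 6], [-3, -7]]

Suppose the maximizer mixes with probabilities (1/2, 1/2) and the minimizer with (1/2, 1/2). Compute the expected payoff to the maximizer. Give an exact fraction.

-5/4

Against (1/2, 1/2), each row's expected payoff is I: 5/2; II: -5.
Taking the (1/2, 1/2)-weighted average: (1/2)·(5/2) + (1/2)·(-5) = -5/4.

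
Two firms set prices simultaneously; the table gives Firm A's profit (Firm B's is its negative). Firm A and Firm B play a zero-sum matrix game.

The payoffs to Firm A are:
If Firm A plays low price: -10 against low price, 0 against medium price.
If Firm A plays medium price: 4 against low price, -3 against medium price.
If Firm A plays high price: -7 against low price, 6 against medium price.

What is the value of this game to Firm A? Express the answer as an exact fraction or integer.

3/20

Row low price is strictly dominated by row high price, so Firm A never plays it.
The remaining 2×2 game on (medium price, high price) × (low price, medium price) has no saddle point. Let Firm A play medium price with probability p; indifference gives 4p − 7(1−p) = −3p + 6(1−p), so p = 13/20.
Similarly Firm B's optimal q on low price is 9/20, and the value is 4·(9/20) + (-3)·(11/20) = 3/20.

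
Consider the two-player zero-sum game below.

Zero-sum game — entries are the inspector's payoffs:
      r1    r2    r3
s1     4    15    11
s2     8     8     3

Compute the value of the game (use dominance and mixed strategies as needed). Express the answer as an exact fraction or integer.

Column r2 is strictly dominated by r3 for the inspectee (it gives the inspector more in every row).
The remaining 2×2 game on (s1, s2) × (r1, r3) has no saddle point. Let the inspector play s1 with probability p; indifference gives 4p + 8(1−p) = 11p + 3(1−p), so p = 5/12.
Similarly the inspectee's optimal q on r1 is 2/3, and the value is 4·(2/3) + (11)·(1/3) = 19/3.

19/3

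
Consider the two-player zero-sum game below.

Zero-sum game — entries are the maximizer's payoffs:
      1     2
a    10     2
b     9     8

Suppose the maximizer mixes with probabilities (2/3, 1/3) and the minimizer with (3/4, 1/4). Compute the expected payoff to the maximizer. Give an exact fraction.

33/4

Against (3/4, 1/4), each row's expected payoff is a: 8; b: 35/4.
Taking the (2/3, 1/3)-weighted average: (2/3)·(8) + (1/3)·(35/4) = 33/4.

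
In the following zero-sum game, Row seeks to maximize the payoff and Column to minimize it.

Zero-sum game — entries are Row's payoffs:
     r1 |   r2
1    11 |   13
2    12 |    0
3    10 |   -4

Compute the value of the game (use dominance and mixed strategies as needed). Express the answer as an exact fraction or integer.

78/7

Row 3 is strictly dominated by row 2, so Row never plays it.
The remaining 2×2 game on (1, 2) × (r1, r2) has no saddle point. Let Row play 1 with probability p; indifference gives 11p + 12(1−p) = 13p, so p = 6/7.
Similarly Column's optimal q on r1 is 13/14, and the value is 11·(13/14) + (13)·(1/14) = 78/7.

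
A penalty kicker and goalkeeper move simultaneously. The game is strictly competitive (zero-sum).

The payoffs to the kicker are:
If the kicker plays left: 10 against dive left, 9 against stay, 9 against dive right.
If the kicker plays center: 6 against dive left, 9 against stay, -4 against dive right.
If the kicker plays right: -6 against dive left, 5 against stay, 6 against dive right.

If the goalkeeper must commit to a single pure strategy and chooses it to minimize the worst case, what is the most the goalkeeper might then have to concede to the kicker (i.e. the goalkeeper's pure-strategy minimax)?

9

The worst case (largest entry) in each column is dive left: 10, stay: 9, dive right: 9.
The best (smallest) of these is 9.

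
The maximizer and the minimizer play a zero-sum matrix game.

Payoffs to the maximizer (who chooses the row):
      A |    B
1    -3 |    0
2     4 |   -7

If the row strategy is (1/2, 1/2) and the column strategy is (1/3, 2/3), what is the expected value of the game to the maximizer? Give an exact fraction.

Against (1/3, 2/3), each row's expected payoff is 1: -1; 2: -10/3.
Taking the (1/2, 1/2)-weighted average: (1/2)·(-1) + (1/2)·(-10/3) = -13/6.

-13/6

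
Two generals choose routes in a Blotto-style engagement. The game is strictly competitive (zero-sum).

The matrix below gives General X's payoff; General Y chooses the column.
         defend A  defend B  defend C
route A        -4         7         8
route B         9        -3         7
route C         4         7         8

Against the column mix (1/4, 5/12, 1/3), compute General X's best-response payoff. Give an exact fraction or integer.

route A: (-4)·(1/4) + (7)·(5/12) + (8)·(1/3) = 55/12.
route B: (9)·(1/4) + (-3)·(5/12) + (7)·(1/3) = 10/3.
route C: (4)·(1/4) + (7)·(5/12) + (8)·(1/3) = 79/12.
The best pure response is route C with expected payoff 79/12.

79/12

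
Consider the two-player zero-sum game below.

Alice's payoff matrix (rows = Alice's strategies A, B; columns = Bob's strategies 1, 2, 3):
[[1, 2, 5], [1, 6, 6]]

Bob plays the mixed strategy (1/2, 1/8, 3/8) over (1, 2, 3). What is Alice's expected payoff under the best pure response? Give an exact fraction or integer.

7/2

A: (1)·(1/2) + (2)·(1/8) + (5)·(3/8) = 21/8.
B: (1)·(1/2) + (6)·(1/8) + (6)·(3/8) = 7/2.
The best pure response is B with expected payoff 7/2.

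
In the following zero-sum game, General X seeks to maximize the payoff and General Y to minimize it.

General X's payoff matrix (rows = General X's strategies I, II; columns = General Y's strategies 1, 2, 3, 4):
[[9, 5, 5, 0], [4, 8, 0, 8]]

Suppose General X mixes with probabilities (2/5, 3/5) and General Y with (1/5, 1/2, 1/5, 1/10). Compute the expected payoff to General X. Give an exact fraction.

137/25

Against (1/5, 1/2, 1/5, 1/10), each row's expected payoff is I: 53/10; II: 28/5.
Taking the (2/5, 3/5)-weighted average: (2/5)·(53/10) + (3/5)·(28/5) = 137/25.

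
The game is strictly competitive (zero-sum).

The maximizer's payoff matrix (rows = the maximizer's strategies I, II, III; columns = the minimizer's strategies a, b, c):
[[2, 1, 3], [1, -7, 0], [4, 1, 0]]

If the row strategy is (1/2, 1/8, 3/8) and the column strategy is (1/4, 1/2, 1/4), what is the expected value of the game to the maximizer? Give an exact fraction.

Against (1/4, 1/2, 1/4), each row's expected payoff is I: 7/4; II: -13/4; III: 3/2.
Taking the (1/2, 1/8, 3/8)-weighted average: (1/2)·(7/4) + (1/8)·(-13/4) + (3/8)·(3/2) = 33/32.

33/32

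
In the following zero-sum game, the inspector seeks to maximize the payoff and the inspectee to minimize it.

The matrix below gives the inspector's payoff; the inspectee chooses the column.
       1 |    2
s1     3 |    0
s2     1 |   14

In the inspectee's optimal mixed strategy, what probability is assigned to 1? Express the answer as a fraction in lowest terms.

Row minima are 0 and 1, so the inspector's maximin is 1; column maxima are 3 and 14, so the inspectee's minimax is 3. These differ, so the equilibrium is in mixed strategies.
Let the inspectee play 1 with probability q. The inspector is indifferent when 3q = q + 14(1−q), giving q = 7/8.

7/8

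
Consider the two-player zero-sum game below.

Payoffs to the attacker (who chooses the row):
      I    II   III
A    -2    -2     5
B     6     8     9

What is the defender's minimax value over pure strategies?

6

The worst case (largest entry) in each column is I: 6, II: 8, III: 9.
The best (smallest) of these is 6.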